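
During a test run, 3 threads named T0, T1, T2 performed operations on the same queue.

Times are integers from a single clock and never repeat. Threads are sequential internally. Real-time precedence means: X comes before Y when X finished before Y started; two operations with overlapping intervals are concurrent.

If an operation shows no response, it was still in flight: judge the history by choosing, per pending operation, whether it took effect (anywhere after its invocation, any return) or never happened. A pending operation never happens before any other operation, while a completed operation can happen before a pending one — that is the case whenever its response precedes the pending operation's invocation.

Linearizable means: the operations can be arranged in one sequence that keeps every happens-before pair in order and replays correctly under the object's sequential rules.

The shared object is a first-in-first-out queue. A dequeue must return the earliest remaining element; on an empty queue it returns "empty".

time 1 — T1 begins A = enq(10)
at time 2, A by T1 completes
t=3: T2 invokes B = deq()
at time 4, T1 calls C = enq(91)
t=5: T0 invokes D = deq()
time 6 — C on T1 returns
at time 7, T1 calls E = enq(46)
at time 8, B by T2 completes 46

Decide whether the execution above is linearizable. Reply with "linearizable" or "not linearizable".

cut after 7 events: linearizable; cut after 8 events (B responds, time 8): not linearizable
checked exhaustively: 2 real-time-consistent orders of 3 completed operations, zero legal queue replays
including or dropping the 2 pending operations (D, E) in any combination fails
sample order A, B, C (pending dropped) stalls at step 2 — B deq() → 46 has no legal effect
sample order A, C, B (pending dropped) stalls at step 3 — B deq() → 46 has no legal effect

not linearizable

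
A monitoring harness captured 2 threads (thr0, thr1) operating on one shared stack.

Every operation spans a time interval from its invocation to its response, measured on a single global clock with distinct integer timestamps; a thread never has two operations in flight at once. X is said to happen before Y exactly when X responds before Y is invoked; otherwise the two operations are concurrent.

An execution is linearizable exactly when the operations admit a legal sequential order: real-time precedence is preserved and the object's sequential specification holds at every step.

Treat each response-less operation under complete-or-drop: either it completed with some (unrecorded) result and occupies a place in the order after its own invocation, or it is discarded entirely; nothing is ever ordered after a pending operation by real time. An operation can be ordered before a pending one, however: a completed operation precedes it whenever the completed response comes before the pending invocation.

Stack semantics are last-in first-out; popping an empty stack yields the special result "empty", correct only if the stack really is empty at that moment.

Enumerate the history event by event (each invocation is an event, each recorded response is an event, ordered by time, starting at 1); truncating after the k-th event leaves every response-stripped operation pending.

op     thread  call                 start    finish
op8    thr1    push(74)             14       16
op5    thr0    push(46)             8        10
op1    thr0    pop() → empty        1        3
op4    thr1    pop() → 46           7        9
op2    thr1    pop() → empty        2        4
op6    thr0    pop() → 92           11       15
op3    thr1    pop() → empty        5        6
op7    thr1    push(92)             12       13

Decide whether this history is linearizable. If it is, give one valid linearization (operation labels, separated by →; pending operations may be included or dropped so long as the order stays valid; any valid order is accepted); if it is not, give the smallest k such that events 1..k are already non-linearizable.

1. op1 pop() → empty, leaving stack <>
2. op2 pop() → empty, leaving stack <>
3. op3 pop() → empty, leaving stack <>
4. op5 push(46), leaving stack <46>
5. op4 pop() → 46, leaving stack <>
6. op7 push(92), leaving stack <92>
7. op6 pop() → 92, leaving stack <>
8. op8 push(74), leaving stack <74>

linearizable — witness: op1 → op2 → op3 → op5 → op4 → op7 → op6 → op8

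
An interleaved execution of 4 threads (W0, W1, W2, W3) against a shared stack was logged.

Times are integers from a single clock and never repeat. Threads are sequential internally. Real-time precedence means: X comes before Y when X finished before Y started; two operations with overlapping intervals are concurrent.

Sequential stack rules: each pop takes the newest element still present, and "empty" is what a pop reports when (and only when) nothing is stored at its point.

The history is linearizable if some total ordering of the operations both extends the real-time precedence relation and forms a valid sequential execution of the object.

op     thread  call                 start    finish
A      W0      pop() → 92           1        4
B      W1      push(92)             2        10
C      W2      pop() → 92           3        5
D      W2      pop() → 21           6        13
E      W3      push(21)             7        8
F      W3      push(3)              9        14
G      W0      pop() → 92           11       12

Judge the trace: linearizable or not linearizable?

through event 4 a valid linearization exists; event 5 (C responding at time 5) ends that
every one of the 2 real-time-consistent orders over 2 completed stack ops fails the sequential spec
completion choices over the 1 pending operation (B) were checked; none helps
take A, C (pending dropped): step 1 already fails, because A pop() → 92 cannot occur there
take C, A (pending dropped): step 1 already fails, because C pop() → 92 cannot occur there

not linearizable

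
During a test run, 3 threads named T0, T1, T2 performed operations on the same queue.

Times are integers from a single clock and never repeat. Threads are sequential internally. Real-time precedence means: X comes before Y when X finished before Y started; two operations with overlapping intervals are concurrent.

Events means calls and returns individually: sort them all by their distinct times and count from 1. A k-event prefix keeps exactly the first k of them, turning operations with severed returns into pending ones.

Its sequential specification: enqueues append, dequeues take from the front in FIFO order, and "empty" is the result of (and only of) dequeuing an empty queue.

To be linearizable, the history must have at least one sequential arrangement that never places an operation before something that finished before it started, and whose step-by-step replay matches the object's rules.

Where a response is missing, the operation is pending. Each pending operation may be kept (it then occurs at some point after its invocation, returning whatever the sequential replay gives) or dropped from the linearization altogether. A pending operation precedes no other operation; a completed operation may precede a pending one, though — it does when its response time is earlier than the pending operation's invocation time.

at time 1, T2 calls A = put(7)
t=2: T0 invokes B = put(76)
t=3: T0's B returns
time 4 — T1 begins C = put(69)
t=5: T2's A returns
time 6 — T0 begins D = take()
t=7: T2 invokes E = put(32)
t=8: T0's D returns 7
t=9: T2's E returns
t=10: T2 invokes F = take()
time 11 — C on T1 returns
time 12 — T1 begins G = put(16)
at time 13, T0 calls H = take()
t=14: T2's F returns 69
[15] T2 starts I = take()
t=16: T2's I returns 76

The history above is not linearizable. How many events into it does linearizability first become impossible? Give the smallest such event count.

events 1..15 are linearizable; a witness order is A, B, C, D, E, G, H, F:
after step 1 (A put(7)): queue <7>
after step 2 (B put(76)): queue <7,76>
after step 3 (C put(69)): queue <7,76,69>
after step 4 (D take() → 7): queue <76,69>
after step 5 (E put(32)): queue <76,69,32>
after step 6 (G put(16) (pending, included)): queue <76,69,32,16>
after step 7 (H take() (pending, included)): queue <69,32,16>
after step 8 (F take() → 69): queue <32,16>
once event 16 joins (I's response, time 16), exhaustive search finds no witness
completion choices over the 2 pending operations (G, H) were checked; none helps
for example A, B, C, D, E, F, I (pending dropped) fails at step 6: F take() → 69 is not legal there
for example A, B, C, E, D, F, I (pending dropped) fails at step 6: F take() → 69 is not legal there

16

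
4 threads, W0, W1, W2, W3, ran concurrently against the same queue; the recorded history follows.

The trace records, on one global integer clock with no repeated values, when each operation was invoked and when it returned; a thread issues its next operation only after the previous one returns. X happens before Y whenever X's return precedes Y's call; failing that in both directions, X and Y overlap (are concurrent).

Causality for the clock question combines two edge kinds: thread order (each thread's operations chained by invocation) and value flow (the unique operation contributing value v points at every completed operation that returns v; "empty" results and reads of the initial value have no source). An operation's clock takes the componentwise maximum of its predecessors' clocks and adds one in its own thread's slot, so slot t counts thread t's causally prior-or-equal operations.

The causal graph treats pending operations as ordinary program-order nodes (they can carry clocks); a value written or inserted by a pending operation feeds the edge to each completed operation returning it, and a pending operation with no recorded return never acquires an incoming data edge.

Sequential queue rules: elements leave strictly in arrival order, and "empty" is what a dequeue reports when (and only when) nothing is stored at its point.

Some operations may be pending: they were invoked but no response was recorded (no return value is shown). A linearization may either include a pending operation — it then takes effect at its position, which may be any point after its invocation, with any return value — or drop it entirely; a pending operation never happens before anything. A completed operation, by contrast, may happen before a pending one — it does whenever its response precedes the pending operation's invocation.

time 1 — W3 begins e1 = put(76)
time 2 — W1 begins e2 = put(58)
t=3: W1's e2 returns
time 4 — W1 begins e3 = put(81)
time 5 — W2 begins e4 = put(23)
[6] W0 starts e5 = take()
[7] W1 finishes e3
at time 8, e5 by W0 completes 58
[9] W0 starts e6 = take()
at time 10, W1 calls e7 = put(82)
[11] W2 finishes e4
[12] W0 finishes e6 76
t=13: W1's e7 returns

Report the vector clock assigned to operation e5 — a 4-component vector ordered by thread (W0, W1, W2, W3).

root op e1, invoked 1: fresh clock plus W3's own tick → (0, 0, 0, 1)
root op e4, invoked 5: fresh clock plus W2's own tick → (0, 0, 1, 0)
root op e2, invoked 2: fresh clock plus W1's own tick → (0, 1, 0, 0)
invoked at 4, e3 merges VC(e2)=(0, 1, 0, 0) and bumps W1's slot → (0, 2, 0, 0)
invoked at 6, e5 merges VC(e2)=(0, 1, 0, 0) and bumps W0's slot → (1, 1, 0, 0)
invoked at 10, e7 merges VC(e3)=(0, 2, 0, 0) and bumps W1's slot → (0, 3, 0, 0)
invoked at 9, e6 merges VC(e1)=(0, 0, 0, 1), VC(e5)=(1, 1, 0, 0) and bumps W0's slot → (2, 1, 0, 1)
target: VC(e5) = (1, 1, 0, 0)

(1, 1, 0, 0)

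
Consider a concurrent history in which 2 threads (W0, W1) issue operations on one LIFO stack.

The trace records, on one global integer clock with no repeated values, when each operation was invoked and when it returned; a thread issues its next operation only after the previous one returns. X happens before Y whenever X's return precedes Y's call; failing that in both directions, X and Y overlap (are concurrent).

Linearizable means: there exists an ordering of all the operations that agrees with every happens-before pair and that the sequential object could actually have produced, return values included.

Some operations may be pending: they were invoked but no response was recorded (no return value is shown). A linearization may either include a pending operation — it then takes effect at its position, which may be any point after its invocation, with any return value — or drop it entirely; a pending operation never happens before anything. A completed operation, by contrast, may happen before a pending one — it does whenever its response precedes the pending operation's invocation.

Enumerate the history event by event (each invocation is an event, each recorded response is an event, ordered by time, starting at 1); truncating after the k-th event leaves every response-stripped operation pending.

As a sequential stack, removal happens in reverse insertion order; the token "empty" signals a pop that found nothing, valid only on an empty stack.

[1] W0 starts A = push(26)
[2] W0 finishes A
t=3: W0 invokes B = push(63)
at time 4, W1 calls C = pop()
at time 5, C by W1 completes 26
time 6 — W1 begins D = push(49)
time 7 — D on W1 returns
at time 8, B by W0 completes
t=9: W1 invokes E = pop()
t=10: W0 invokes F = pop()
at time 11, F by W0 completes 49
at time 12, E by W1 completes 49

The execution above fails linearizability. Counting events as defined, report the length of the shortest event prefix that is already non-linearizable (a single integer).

events 1..11 are linearizable; a witness order is A, C, B, D, F:
1. A push(26), leaving stack <26>
2. C pop() → 26, leaving stack <>
3. B push(63), leaving stack <63>
4. D push(49), leaving stack <63,49>
5. F pop() → 49, leaving stack <63>
at event 12 (E's time-12 response) nothing linearizes any more
sample order A, B, C, D, E, F stalls at step 3 — C pop() → 26 has no legal effect
sample order A, B, C, D, F, E stalls at step 3 — C pop() → 26 has no legal effect

12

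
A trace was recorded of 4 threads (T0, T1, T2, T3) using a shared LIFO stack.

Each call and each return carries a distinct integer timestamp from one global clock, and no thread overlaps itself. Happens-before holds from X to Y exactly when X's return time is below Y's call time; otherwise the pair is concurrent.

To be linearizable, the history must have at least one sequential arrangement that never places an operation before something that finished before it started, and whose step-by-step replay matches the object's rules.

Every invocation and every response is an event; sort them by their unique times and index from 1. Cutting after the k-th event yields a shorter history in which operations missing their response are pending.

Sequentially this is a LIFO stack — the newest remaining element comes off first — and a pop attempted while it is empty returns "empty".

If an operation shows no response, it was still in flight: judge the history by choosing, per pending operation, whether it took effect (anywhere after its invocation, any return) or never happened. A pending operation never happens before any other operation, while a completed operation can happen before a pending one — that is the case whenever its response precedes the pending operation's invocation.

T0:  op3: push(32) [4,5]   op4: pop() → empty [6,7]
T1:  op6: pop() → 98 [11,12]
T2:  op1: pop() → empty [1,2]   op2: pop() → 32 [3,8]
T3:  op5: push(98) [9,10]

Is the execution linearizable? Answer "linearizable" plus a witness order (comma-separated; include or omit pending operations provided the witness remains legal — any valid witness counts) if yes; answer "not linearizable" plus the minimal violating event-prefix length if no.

linearizable — witness: op1, op3, op2, op4, op5, op6

step 1: op1 pop() → empty — stack <>
step 2: op3 push(32) — stack <32>
step 3: op2 pop() → 32 — stack <>
step 4: op4 pop() → empty — stack <>
step 5: op5 push(98) — stack <98>
step 6: op6 pop() → 98 — stack <>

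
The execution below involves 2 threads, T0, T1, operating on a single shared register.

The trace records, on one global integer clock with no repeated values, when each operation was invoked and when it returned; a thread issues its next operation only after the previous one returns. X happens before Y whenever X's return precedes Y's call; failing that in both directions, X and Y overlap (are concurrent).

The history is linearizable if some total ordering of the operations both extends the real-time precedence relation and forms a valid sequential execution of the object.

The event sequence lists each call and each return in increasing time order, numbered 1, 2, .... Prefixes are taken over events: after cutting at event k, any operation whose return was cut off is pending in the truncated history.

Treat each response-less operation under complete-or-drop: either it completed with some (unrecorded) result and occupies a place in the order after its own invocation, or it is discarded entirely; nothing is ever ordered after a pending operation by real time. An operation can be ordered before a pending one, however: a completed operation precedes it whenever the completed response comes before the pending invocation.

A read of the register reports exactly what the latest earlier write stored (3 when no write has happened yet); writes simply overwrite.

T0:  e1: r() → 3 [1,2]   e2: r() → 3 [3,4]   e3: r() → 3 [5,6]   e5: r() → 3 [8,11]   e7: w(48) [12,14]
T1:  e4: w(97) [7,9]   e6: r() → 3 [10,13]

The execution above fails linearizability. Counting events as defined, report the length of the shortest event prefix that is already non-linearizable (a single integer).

events 1..12 are still linearizable — one witness is e1, e2, e3, e5, e4:
step 1: e1 r() → 3 — value 3
step 2: e2 r() → 3 — value 3
step 3: e3 r() → 3 — value 3
step 4: e5 r() → 3 — value 3
step 5: e4 w(97) — value 97
with event 13 included (e6 responding at time 13), all real-time-consistent orders fail
no completion choice of the 1 pending operation (e7) rescues it — every subset was tried
sample order e1, e2, e3, e4, e5, e6 (pending dropped) stalls at step 5 — e5 r() → 3 has no legal effect
sample order e1, e2, e3, e4, e6, e5 (pending dropped) stalls at step 5 — e6 r() → 3 has no legal effect

13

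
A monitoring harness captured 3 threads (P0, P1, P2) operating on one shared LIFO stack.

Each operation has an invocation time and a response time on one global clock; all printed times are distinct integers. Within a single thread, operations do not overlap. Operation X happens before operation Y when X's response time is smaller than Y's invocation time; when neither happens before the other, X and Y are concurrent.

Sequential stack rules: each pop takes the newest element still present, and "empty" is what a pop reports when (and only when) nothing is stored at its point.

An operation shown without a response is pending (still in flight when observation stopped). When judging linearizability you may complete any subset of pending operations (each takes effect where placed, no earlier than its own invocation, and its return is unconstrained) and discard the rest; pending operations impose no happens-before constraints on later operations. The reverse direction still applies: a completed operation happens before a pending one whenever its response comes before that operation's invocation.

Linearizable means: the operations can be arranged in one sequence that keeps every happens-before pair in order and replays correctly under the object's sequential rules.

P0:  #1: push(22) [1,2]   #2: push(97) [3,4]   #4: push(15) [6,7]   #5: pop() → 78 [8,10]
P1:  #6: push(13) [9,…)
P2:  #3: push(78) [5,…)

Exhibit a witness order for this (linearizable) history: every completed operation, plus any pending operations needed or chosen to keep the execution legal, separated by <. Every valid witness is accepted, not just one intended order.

after step 1 (#1 push(22)): stack <22>
after step 2 (#2 push(97)): stack <22,97>
after step 3 (#4 push(15)): stack <22,97,15>
after step 4 (#3 push(78) (pending, included)): stack <22,97,15,78>
after step 5 (#5 pop() → 78): stack <22,97,15>

#1 < #2 < #4 < #3 < #5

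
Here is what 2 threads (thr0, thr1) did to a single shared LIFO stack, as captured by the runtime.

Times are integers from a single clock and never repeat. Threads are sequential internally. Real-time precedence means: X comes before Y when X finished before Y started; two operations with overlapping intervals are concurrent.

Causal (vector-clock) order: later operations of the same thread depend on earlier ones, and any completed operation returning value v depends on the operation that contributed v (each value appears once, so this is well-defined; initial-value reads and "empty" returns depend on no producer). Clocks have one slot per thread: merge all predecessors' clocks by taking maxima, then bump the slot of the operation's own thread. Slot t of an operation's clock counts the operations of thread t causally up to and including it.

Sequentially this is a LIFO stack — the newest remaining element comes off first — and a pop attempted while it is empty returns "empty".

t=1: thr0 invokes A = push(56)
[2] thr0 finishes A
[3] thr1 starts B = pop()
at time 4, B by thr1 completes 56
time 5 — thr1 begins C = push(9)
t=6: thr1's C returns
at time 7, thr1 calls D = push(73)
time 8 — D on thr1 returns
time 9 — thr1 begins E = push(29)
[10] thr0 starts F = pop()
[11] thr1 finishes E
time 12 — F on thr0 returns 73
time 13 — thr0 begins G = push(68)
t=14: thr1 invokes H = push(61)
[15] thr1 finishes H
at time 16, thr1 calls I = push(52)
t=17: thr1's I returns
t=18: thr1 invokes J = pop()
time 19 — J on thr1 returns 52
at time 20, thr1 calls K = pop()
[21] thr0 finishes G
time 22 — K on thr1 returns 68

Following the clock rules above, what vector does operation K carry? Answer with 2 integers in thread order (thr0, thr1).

A, invoked 1, has no incoming edges; only thr0's bump applies → (1, 0)
VC(B, invoked at 3): max of VC(A)=(1, 0), then +1 on thread thr1 → (1, 1)
VC(C, invoked at 5): max of VC(B)=(1, 1), then +1 on thread thr1 → (1, 2)
VC(D, invoked at 7): max of VC(C)=(1, 2), then +1 on thread thr1 → (1, 3)
VC(E, invoked at 9): max of VC(D)=(1, 3), then +1 on thread thr1 → (1, 4)
VC(F, invoked at 10): max of VC(A)=(1, 0), VC(D)=(1, 3), then +1 on thread thr0 → (2, 3)
VC(H, invoked at 14): max of VC(E)=(1, 4), then +1 on thread thr1 → (1, 5)
VC(G, invoked at 13): max of VC(F)=(2, 3), then +1 on thread thr0 → (3, 3)
VC(I, invoked at 16): max of VC(H)=(1, 5), then +1 on thread thr1 → (1, 6)
VC(J, invoked at 18): max of VC(I)=(1, 6), then +1 on thread thr1 → (1, 7)
VC(K, invoked at 20): max of VC(G)=(3, 3), VC(J)=(1, 7), then +1 on thread thr1 → (3, 8)
target: VC(K) = (3, 8)

(3, 8)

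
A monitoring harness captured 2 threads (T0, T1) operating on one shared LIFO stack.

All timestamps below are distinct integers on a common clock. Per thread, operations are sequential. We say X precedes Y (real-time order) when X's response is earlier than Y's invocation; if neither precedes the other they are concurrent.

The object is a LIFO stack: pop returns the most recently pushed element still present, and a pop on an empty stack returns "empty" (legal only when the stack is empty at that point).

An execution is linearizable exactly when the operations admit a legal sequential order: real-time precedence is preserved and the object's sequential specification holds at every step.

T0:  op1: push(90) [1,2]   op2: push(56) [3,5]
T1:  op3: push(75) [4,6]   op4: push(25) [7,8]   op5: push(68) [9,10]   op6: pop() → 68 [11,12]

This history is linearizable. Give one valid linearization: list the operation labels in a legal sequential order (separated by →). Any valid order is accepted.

op1 → op2 → op3 → op4 → op5 → op6

after step 1 (op1 push(90)): stack <90>
after step 2 (op2 push(56)): stack <90,56>
after step 3 (op3 push(75)): stack <90,56,75>
after step 4 (op4 push(25)): stack <90,56,75,25>
after step 5 (op5 push(68)): stack <90,56,75,25,68>
after step 6 (op6 pop() → 68): stack <90,56,75,25>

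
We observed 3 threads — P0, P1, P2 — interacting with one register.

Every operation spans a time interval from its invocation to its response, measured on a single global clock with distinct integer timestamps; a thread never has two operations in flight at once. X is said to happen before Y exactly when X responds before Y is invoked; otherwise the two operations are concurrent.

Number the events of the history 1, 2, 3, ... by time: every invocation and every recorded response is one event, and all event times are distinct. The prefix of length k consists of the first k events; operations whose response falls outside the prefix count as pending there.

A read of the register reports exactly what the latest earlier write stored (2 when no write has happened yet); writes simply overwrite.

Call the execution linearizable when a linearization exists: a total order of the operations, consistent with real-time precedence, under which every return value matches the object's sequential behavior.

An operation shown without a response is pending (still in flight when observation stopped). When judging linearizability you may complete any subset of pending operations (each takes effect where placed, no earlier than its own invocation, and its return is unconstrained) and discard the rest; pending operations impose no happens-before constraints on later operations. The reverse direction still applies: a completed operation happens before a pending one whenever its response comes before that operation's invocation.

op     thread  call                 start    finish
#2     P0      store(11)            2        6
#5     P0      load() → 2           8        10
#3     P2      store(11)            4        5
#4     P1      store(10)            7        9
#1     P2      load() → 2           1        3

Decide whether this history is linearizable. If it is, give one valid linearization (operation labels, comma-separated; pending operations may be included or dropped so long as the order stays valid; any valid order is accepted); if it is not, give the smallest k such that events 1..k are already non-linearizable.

not linearizable — minimal violating prefix: 10 events

events 1..9 are fine; event 10 — the response of #5 at time 10 — makes the prefix non-linearizable
all 6 real-time-respecting orders fail — 5 completed register operations, no legal replay
e.g. #1, #2, #3, #4, #5: illegal at step 5, since #5 load() → 2 cannot apply there
e.g. #1, #2, #3, #5, #4: illegal at step 4, since #5 load() → 2 cannot apply there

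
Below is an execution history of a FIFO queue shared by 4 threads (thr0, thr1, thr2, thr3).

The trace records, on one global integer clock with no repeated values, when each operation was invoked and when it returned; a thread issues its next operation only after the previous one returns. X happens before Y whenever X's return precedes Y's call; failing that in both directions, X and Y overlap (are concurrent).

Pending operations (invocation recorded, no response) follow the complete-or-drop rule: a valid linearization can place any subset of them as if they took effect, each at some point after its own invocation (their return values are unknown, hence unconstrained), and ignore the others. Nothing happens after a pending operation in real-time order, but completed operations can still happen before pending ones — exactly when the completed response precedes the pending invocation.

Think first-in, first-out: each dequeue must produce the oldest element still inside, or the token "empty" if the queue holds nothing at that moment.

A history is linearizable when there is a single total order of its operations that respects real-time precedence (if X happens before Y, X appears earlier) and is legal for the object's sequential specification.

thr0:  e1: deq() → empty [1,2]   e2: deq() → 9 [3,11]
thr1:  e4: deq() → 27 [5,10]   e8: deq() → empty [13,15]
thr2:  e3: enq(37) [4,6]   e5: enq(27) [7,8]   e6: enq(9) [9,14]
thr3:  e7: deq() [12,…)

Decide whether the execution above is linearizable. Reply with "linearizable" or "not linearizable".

already the first 11 events (up to e2's response at time 11) admit no linearization; the first 10 still do
all 12 real-time-respecting orders fail — 5 completed FIFO queue operations, no legal replay
no escape via the 1 pending operation (e6): every completion choice fails
take e1, e2, e3, e4, e5 (pending dropped): step 2 already fails, because e2 deq() → 9 cannot occur there
take e1, e2, e3, e5, e4 (pending dropped): step 2 already fails, because e2 deq() → 9 cannot occur there

not linearizable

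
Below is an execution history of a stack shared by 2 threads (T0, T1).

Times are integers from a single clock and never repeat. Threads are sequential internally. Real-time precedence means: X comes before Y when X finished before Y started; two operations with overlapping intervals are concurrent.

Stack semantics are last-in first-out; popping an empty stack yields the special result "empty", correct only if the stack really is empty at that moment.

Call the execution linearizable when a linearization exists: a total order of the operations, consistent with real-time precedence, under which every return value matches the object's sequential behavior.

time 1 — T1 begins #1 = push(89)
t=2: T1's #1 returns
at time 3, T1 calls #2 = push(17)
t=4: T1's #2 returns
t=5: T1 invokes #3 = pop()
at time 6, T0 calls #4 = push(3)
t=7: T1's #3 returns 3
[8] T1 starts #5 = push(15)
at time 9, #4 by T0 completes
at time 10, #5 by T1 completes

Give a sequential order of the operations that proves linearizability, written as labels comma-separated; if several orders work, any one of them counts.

1. #1 push(89), leaving stack <89>
2. #2 push(17), leaving stack <89,17>
3. #4 push(3), leaving stack <89,17,3>
4. #3 pop() → 3, leaving stack <89,17>
5. #5 push(15), leaving stack <89,17,15>

#1, #2, #4, #3, #5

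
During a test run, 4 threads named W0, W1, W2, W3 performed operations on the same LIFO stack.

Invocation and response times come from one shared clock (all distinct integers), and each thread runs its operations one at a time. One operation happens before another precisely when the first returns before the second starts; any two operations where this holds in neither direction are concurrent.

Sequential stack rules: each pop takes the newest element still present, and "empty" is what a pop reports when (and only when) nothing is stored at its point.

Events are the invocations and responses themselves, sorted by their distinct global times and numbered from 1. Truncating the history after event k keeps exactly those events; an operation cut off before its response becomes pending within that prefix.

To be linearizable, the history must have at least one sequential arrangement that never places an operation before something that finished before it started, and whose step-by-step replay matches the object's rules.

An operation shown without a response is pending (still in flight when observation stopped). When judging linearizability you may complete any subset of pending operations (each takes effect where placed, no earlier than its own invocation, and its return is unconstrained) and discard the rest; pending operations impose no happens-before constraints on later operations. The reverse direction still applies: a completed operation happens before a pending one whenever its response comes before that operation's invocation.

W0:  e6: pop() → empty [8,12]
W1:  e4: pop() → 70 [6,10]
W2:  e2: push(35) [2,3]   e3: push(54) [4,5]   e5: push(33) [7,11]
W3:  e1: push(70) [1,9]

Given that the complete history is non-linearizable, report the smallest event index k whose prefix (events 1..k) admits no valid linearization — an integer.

events 1..11 are linearizable, e.g. via e2, e1, e3, e6, e4, e5:
after step 1 (e2 push(35)): stack <35>
after step 2 (e1 push(70)): stack <35,70>
after step 3 (e3 push(54)): stack <35,70,54>
after step 4 (e6 pop() (pending, included)): stack <35,70>
after step 5 (e4 pop() → 70): stack <35>
after step 6 (e5 push(33)): stack <35,33>
adding event 12 (e6 responds at 12) leaves no legal real-time order
one such order, e1, e2, e3, e4, e5, e6, breaks at step 4 where e4 pop() → 70 is illegal
one such order, e1, e2, e3, e4, e6, e5, breaks at step 4 where e4 pop() → 70 is illegal

12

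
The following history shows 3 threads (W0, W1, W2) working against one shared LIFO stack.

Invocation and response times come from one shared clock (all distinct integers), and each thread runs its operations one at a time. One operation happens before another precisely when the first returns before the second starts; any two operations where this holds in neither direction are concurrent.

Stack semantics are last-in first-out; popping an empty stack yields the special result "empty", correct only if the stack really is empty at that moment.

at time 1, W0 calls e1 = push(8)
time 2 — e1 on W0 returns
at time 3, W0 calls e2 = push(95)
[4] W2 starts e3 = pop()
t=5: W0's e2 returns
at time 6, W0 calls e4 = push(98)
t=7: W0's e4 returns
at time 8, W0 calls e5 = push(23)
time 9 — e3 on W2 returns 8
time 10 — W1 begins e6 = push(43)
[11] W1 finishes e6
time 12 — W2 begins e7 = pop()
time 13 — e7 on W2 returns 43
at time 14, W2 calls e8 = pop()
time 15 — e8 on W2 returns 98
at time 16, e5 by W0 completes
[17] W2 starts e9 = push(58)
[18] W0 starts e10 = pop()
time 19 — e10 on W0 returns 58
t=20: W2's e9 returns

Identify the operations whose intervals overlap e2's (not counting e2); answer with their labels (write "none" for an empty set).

e2 spans [3,5]: anything still running between times 3 and 5 counts as concurrent
e1 [1,2]: before
e3 [4,9]: concurrent
e4 [6,7]: after
e5 [8,16]: after
e6 [10,11]: after
e7 [12,13]: after
e8 [14,15]: after
e9 [17,20]: after
e10 [18,19]: after

e3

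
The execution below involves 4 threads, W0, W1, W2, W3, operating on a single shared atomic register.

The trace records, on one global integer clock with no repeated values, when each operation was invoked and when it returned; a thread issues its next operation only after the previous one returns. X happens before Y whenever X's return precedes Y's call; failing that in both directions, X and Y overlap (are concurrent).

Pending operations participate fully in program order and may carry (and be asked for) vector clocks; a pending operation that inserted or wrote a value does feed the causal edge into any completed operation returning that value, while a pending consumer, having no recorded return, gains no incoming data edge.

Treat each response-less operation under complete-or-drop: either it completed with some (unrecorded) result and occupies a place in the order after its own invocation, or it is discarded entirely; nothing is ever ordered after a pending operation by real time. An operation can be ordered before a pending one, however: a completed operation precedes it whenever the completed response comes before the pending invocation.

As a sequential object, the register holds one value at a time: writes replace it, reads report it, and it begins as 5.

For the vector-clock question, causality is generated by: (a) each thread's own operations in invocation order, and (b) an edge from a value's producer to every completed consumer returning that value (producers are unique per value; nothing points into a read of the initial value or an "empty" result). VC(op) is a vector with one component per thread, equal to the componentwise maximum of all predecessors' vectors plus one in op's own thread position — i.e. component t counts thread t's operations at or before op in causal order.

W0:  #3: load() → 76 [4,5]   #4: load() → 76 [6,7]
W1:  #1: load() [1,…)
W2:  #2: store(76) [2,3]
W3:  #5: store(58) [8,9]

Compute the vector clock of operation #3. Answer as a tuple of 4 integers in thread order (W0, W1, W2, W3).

VC(#5, invoked at 8): no causal predecessors; +1 on W3 → (0, 0, 0, 1)
VC(#2, invoked at 2): no causal predecessors; +1 on W2 → (0, 0, 1, 0)
VC(#1, invoked at 1): no causal predecessors; +1 on W1 → (0, 1, 0, 0)
merge at #3 (invoked 4): VC(#2)=(0, 0, 1, 0), own-thread bump on W0 → (1, 0, 1, 0)
merge at #4 (invoked 6): VC(#2)=(0, 0, 1, 0), VC(#3)=(1, 0, 1, 0), own-thread bump on W0 → (2, 0, 1, 0)
target: VC(#3) = (1, 0, 1, 0)

(1, 0, 1, 0)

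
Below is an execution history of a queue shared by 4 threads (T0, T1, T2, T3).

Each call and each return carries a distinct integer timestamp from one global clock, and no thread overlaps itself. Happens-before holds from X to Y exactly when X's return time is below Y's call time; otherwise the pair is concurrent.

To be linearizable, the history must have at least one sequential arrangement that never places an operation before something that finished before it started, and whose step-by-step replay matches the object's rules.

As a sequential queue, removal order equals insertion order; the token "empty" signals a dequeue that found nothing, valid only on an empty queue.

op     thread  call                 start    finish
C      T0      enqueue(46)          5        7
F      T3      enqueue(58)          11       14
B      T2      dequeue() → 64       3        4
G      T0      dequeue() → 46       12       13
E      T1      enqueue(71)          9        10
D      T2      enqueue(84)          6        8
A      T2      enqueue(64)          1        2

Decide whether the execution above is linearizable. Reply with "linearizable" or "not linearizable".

a witness: A, B, C, D, E, F, G
1. A enqueue(64), leaving queue <64>
2. B dequeue() → 64, leaving queue <>
3. C enqueue(46), leaving queue <46>
4. D enqueue(84), leaving queue <46,84>
5. E enqueue(71), leaving queue <46,84,71>
6. F enqueue(58), leaving queue <46,84,71,58>
7. G dequeue() → 46, leaving queue <84,71,58>

linearizable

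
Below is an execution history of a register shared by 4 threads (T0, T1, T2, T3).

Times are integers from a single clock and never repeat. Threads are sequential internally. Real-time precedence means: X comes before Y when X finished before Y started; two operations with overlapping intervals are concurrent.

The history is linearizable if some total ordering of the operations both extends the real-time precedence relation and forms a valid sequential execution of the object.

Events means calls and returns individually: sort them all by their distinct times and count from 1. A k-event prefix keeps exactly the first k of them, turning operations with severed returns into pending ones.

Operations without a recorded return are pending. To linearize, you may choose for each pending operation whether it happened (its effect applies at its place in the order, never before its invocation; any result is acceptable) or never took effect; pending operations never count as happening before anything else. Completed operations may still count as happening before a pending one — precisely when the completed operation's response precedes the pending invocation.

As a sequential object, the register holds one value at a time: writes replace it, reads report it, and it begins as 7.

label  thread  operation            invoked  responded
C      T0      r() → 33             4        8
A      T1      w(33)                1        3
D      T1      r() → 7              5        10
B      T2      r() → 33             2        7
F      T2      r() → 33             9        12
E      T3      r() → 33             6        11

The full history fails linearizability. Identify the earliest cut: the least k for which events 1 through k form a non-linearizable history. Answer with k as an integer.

events 1..9 are linearizable; a witness order is A, B, C:
1. A w(33), leaving value 33
2. B r() → 33, leaving value 33
3. C r() → 33, leaving value 33
event 10 — D's response, time 10 — after it, nothing linearizes
no completion choice of the 2 pending operations (E, F) rescues it — every subset was tried
sample order A, B, C, D (pending dropped) stalls at step 4 — D r() → 7 has no legal effect
sample order A, B, D, C (pending dropped) stalls at step 3 — D r() → 7 has no legal effect

10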